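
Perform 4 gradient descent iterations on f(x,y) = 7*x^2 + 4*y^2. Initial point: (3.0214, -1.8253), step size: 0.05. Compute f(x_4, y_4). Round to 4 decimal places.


Gradient descent on f(x,y) = 7*x^2 + 4*y^2.
Starting point: (3.0214, -1.8253), alpha = 0.05
Step 1: grad_x = 2*7*3.0214 = 42.2996, grad_y = 2*4*-1.8253 = -14.6024
  x_1 = 3.0214 - 0.05*42.2996 = 0.9064
  y_1 = -1.8253 - 0.05*-14.6024 = -1.0952
Step 2: grad_x = 2*7*0.9064 = 12.6899, grad_y = 2*4*-1.0952 = -8.7614
  x_2 = 0.9064 - 0.05*12.6899 = 0.2719
  y_2 = -1.0952 - 0.05*-8.7614 = -0.6571
Step 3: grad_x = 2*7*0.2719 = 3.807, grad_y = 2*4*-0.6571 = -5.2569
  x_3 = 0.2719 - 0.05*3.807 = 0.0816
  y_3 = -0.6571 - 0.05*-5.2569 = -0.3943
Step 4: grad_x = 2*7*0.0816 = 1.1421, grad_y = 2*4*-0.3943 = -3.1541
  x_4 = 0.0816 - 0.05*1.1421 = 0.0245
  y_4 = -0.3943 - 0.05*-3.1541 = -0.2366
f(0.0245, -0.2366) = 7*0.0245^2 + 4*(-0.2366)^2 = 0.228


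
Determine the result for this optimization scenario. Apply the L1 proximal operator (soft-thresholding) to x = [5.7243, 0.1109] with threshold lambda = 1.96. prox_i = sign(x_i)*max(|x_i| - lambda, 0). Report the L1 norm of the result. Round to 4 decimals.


Soft-thresholding with lambda = 1.96:
prox(5.7243) = sign(5.7243)*max(|5.7243| - 1.96, 0) = 3.7643
prox(0.1109) = sign(0.1109)*max(|0.1109| - 1.96, 0) = 0.0
prox(x) = [3.7643, 0.0]
||prox(x)||_1 = 3.7643 + 0.0 = 3.7643


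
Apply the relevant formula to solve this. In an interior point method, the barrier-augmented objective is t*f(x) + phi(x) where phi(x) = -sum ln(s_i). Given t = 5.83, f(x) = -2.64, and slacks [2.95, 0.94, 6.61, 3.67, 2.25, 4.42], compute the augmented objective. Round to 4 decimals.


Step 1: Compute log-barrier.
ln values: [1.0818, -0.0619, 1.8886, 1.3002, 0.8109, 1.4861]
phi = -(1.0818 - 0.0619 + 1.8886 + 1.3002 + 0.8109 + 1.4861) = -6.5058
Step 2: Compute augmented objective.
t*f(x) = 5.83*-2.64 = -15.3912
Total = -15.3912 - 6.5058 = -21.897


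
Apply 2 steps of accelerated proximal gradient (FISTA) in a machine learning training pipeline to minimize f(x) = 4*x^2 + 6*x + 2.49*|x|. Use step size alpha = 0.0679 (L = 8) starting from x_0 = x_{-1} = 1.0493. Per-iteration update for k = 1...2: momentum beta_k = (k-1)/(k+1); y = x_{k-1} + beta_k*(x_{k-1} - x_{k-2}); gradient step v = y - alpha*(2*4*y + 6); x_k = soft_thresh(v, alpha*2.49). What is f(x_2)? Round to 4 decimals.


FISTA on f(x) = 4*x^2 + 6*x + 2.49*|x|
L = 8, alpha = 0.0679
Iteration 1: beta = 0.0, y = 1.0493 + 0.0*(1.0493 - 1.0493) = 1.0493
  grad(y) = 14.3944, v = y - alpha*grad = 0.0719
  prox(v) = soft_thresh(0.0719, 0.1691) = 0.0
Iteration 2: beta = 0.3333, y = 0.0 + 0.3333*(0.0 - 1.0493) = -0.3498
  grad(y) = 3.2019, v = y - alpha*grad = -0.5672
  prox(v) = soft_thresh(-0.5672, 0.1691) = -0.3981
f(x_2) = 4*(-0.3981)^2 + 6*(-0.3981) + 2.49*|-0.3981| = -0.7634


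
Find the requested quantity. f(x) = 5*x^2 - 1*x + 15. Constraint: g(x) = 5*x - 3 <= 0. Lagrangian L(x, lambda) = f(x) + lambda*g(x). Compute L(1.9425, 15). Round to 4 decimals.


Step 1: Evaluate f(x).
f(1.9425) = 5*1.9425^2 - 1*1.9425 + 15 = 31.924
Step 2: Evaluate g(x).
g(1.9425) = 5*1.9425 - 3 = 6.7125
Step 3: Compute Lagrangian.
L = 31.924 + 15*6.7125 = 132.6115


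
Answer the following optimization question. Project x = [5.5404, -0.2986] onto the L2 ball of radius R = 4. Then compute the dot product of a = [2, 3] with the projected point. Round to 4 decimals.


Step 1: Compute ||x|| (intermediates to 6 decimals).
||x|| = sqrt(5.5404^2 + (-0.2986)^2) = 5.548441
Step 2: Project.
Since ||x|| > R, scale = R/||x|| = 4/5.548441 = 0.720923, proj(x) = scale * x
proj(x) = [3.994202, -0.215268]
Step 3: Dot product.
a^T * proj(x) = 2*3.994202 + 3*(-0.215268) = 7.3426


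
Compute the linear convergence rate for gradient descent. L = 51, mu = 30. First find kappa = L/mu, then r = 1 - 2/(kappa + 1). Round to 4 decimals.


Step 1: Compute the condition number.
kappa = L/mu = 51/30 = 1.7
Step 2: Compute the convergence rate.
r = 1 - 2/(kappa + 1) = 1 - 2*mu/(L + mu) = (L - mu)/(L + mu) = 21/81 = 0.2593


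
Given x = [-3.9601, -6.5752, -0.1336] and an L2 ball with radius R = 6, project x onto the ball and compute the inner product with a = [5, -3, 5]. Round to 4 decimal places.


Step 1: Compute ||x|| (intermediates to 6 decimals).
||x|| = sqrt((-3.9601)^2 + (-6.5752)^2 + (-0.1336)^2) = 7.676815
Step 2: Project.
Since ||x|| > R, scale = R/||x|| = 6/7.676815 = 0.781574, proj(x) = scale * x
proj(x) = [-3.095111, -5.139005, -0.104418]
Step 3: Dot product.
a^T * proj(x) = 5*(-3.095111) - 3*(-5.139005) + 5*(-0.104418) = -0.5806


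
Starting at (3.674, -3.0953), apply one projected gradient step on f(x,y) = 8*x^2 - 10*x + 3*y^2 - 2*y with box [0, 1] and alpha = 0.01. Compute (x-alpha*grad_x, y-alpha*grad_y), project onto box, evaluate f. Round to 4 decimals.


Step 1: Compute gradient at (3.674, -3.0953).
grad_x = 2*8*3.674 - 10 = 48.784
grad_y = 2*3*-3.0953 - 2 = -20.5718
Step 2: Gradient step.
x_raw = 3.674 - 0.01*48.784 = 3.1862
y_raw = -3.0953 - 0.01*-20.5718 = -2.8896
Step 3: Project onto [0, 1].
x_proj = clip(3.1862) = 1.0
y_proj = clip(-2.8896) = 0.0
Step 4: Evaluate f.
f(1.0, 0.0) = -2.0


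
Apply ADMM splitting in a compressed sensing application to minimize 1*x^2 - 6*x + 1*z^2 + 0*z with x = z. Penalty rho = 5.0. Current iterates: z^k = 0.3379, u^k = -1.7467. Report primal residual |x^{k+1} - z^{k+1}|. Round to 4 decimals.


ADMM iteration with rho = 5.0, z^k = 0.3379, u^k = -1.7467
Step 1: x-update.
Minimize 1*x^2 - 6*x + (5.0/2)*(x - 0.3379 - 1.7467)^2
FOC: (2*1 + 5.0)*x = 6 + 5.0*(0.3379 + 1.7467)
x^{k+1} = 2.3461
Step 2: z-update.
Minimize 1*z^2 + 0*z + (5.0/2)*(2.3461 - z - 1.7467)^2
FOC: (2*1 + 5.0)*z = 0 + 5.0*(2.3461 - 1.7467)
z^{k+1} = 0.4282
Step 3: u-update.
u^{k+1} = -1.7467 + 2.3461 - 0.4282 = 0.1713
Step 4: Primal residual = |2.3461 - 0.4282| = 1.918


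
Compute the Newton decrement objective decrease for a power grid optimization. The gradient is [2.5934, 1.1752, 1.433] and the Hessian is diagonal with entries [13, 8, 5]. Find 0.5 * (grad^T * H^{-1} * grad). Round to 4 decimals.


Step 1: H is diagonal, so H^(-1) * g = [0.1995, 0.1469, 0.2866].
Step 2: g^T H^(-1) g = sum_i g_i^2 / H_ii
  = (2.5934)^2/13 + (1.1752)^2/8 + (1.433)^2/5
  = 0.5174 + 0.1726 + 0.4107 = 1.1007
Step 3: Objective decrease = 0.5 * g^T H^(-1) g = 0.5503


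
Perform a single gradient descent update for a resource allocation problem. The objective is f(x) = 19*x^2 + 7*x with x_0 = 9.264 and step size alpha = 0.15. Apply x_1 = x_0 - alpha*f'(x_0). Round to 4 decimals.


We compute the gradient at x_0 and apply the update.
f'(x) = 38*x + 7
f'(9.264) = 38*9.264 + 7 = 359.032
x_1 = 9.264 - 0.15*359.032 = -44.5908


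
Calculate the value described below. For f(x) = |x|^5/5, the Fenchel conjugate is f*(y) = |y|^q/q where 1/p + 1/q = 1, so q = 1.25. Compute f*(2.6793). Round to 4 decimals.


The conjugate exponent q satisfies 1/p + 1/q = 1.
p = 5, so q = 5/(5 - 1) = 1.25
|y|^q = 2.6793^1.25 = 3.4279
f*(2.6793) = 3.4279 / 1.25 = 2.7423


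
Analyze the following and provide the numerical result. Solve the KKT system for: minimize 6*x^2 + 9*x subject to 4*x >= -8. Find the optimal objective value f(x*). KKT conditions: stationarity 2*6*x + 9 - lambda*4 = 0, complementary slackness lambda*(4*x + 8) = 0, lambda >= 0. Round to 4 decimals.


Step 1: Try lambda = 0 (constraint inactive).
Stationarity: 2*6*x + 9 = 0
x* = -9/(2*6) = -0.75
Check constraint: 4*-0.75 = -3.0 >= -8 -- satisfied.
Step 2: Compute optimal value.
f(x*) = 6*(-0.75)^2 + 9*(-0.75) = -3.375


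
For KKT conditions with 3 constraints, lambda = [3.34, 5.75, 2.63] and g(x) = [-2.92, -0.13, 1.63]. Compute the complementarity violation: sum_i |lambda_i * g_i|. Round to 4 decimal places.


KKT complementary slackness check:
lambda_1 * g_1 = 3.34 * -2.92 = -9.7528
lambda_2 * g_2 = 5.75 * -0.13 = -0.7475
lambda_3 * g_3 = 2.63 * 1.63 = 4.2869
Total violation = 9.7528 + 0.7475 + 4.2869 = 14.7872


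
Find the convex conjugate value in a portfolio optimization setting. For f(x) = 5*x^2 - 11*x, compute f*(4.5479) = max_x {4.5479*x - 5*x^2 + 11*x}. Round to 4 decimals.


f*(y) = sup_x {y*x - a*x^2 - b*x} = sup_x {(y-b)*x - a*x^2}
FOC: (y - b) - 2a*x = 0 => x* = (y - b)/(2a)
x* = (4.5479 + 11)/(2*5) = 1.5548
f*(4.5479) = (y-b)^2/(4a) = (4.5479 + 11)^2/(4*5)
= 241.7372/20 = 12.0869


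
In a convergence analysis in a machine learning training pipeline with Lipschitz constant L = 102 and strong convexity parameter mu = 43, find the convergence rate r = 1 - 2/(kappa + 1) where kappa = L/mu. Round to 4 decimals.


Step 1: Compute the condition number.
kappa = L/mu = 102/43 = 2.3721
Step 2: Compute the convergence rate.
r = 1 - 2/(kappa + 1) = 1 - 2*mu/(L + mu) = (L - mu)/(L + mu) = 59/145 = 0.4069


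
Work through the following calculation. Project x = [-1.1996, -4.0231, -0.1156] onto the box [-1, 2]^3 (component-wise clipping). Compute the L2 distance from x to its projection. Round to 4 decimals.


Project each component onto [-1, 2].
clip(-1.1996) = -1.0, clip(-4.0231) = -1.0, clip(-0.1156) = -0.1156
Projection = [-1.0, -1.0, -0.1156]
Squared diffs: [0.0398, 9.1391, 0.0]
Distance = sqrt(9.1789) = 3.0297


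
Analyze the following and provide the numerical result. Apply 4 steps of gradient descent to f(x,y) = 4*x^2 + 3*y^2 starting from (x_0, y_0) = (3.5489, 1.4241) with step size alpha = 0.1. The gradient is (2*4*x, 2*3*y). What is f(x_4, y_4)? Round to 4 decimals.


Gradient descent on f(x,y) = 4*x^2 + 3*y^2.
Starting point: (3.5489, 1.4241), alpha = 0.1
Step 1: grad_x = 2*4*3.5489 = 28.3912, grad_y = 2*3*1.4241 = 8.5446
  x_1 = 3.5489 - 0.1*28.3912 = 0.7098
  y_1 = 1.4241 - 0.1*8.5446 = 0.5696
Step 2: grad_x = 2*4*0.7098 = 5.6782, grad_y = 2*3*0.5696 = 3.4178
  x_2 = 0.7098 - 0.1*5.6782 = 0.142
  y_2 = 0.5696 - 0.1*3.4178 = 0.2279
Step 3: grad_x = 2*4*0.142 = 1.1356, grad_y = 2*3*0.2279 = 1.3671
  x_3 = 0.142 - 0.1*1.1356 = 0.0284
  y_3 = 0.2279 - 0.1*1.3671 = 0.0911
Step 4: grad_x = 2*4*0.0284 = 0.2271, grad_y = 2*3*0.0911 = 0.5469
  x_4 = 0.0284 - 0.1*0.2271 = 0.0057
  y_4 = 0.0911 - 0.1*0.5469 = 0.0365
f(0.0057, 0.0365) = 4*0.0057^2 + 3*0.0365^2 = 0.0041


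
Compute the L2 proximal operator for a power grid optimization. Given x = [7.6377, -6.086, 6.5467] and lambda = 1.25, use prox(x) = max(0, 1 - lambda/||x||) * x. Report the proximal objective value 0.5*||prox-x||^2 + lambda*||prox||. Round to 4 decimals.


Step 1: Compute ||x||.
||x|| = 11.7573
Step 2: Compute scaling factor.
scale = max(0, 1 - 1.25/11.7573) = 0.8937
Step 3: prox(x) = [6.8257, -5.439, 5.8507]
||prox(x)|| = 10.5073
Step 4: Proximal objective.
0.5*||prox-x||^2 = 0.7813
lambda*||prox|| = 13.1341
Total = 13.9153


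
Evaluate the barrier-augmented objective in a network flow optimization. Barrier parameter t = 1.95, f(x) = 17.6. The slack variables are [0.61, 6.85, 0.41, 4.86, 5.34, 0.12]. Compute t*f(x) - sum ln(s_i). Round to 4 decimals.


Step 1: Compute log-barrier.
ln values: [-0.4943, 1.9242, -0.8916, 1.581, 1.6752, -2.1203]
phi = -(-0.4943 + 1.9242 - 0.8916 + 1.581 + 1.6752 - 2.1203) = -1.6744
Step 2: Compute augmented objective.
t*f(x) = 1.95*17.6 = 34.32
Total = 34.32 - 1.6744 = 32.6456


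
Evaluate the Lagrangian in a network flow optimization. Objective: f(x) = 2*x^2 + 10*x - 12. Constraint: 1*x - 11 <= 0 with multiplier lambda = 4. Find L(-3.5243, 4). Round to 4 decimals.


Step 1: Evaluate f(x).
f(-3.5243) = 2*(-3.5243)^2 + 10*(-3.5243) - 12 = -22.4016
Step 2: Evaluate g(x).
g(-3.5243) = 1*-3.5243 - 11 = -14.5243
Step 3: Compute Lagrangian.
L = -22.4016 + 4*-14.5243 = -80.4988


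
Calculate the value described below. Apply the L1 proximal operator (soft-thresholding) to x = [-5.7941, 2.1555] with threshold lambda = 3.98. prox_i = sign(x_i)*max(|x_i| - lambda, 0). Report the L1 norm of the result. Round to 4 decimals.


Soft-thresholding with lambda = 3.98:
prox(-5.7941) = sign(-5.7941)*max(|-5.7941| - 3.98, 0) = -1.8141
prox(2.1555) = sign(2.1555)*max(|2.1555| - 3.98, 0) = 0.0
prox(x) = [-1.8141, 0.0]
||prox(x)||_1 = 1.8141 + 0.0 = 1.8141


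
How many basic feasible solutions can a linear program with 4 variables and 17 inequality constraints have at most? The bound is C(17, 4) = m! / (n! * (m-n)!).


Each vertex corresponds to some choice of n active constraints out of m, so the number of vertices is at most C(m, n) = m! / (n!(m-n)!).
m = 17, n = 4
Numerator: 17 * 16 * 15 * 14
Denominator: 4! = 24
C(17, 4) = 2380


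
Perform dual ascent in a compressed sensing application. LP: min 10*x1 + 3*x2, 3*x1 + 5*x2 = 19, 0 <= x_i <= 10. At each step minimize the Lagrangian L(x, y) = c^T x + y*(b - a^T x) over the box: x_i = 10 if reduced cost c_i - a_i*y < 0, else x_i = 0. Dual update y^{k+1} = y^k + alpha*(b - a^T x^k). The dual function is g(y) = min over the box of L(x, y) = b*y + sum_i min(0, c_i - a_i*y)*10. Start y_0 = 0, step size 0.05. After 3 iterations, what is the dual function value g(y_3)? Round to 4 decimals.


Dual ascent for LP: min 10*x1 + 3*x2, 3*x1 + 5*x2 = 19, 0 <= x_i <= 10
Step 1: y^k = 0.0, reduced costs: (10.0, 3.0)
  x^k = (0.0, 0.0), subgradient = b - a^T x = 19.0
  y^{k+1} = 0.0 + 0.05*19.0 = 0.95
Step 2: y^k = 0.95, reduced costs: (7.15, -1.75)
  x^k = (0.0, 10.0), subgradient = b - a^T x = -31.0
  y^{k+1} = 0.95 + 0.05*-31.0 = -0.6
Step 3: y^k = -0.6, reduced costs: (11.8, 6.0)
  x^k = (0.0, 0.0), subgradient = b - a^T x = 19.0
  y^{k+1} = -0.6 + 0.05*19.0 = 0.35
Dual objective at y_3 = 0.35: reduced costs (8.95, 1.25), box minimizer x = (0.0, 0.0)
g(y_3) = b*y + (c1 - a1*y)*x1 + (c2 - a2*y)*x2 = 19*0.35 + 8.95*0.0 + 1.25*0.0 = 6.65 + 0.0 + 0.0 = 6.65


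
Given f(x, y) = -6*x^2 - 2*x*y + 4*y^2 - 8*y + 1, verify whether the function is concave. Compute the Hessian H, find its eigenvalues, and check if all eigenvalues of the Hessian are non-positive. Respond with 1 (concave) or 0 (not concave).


The Hessian of f(x,y) = -6*x^2 - 2*x*y + 4*y^2 - 8*y + 1 is:
H = [[-12, -2], [-2, 8]]
Trace = -12 + 8 = -4
Determinant = -12*8 - (-2)^2 = -100
Discriminant = (-4)^2 - 4*-100 = 416.0
Eigenvalues: lambda_1 = -12.198, lambda_2 = 8.198
The function is not concave.

0


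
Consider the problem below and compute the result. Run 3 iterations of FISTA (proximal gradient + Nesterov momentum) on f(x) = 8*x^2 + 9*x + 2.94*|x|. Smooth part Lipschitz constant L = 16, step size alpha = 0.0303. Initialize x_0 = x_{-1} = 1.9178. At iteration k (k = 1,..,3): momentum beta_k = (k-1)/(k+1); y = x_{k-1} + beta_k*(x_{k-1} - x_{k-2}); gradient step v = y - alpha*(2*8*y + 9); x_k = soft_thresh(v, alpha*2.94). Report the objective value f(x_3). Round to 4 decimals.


FISTA on f(x) = 8*x^2 + 9*x + 2.94*|x|
L = 16, alpha = 0.0303
Iteration 1: beta = 0.0, y = 1.9178 + 0.0*(1.9178 - 1.9178) = 1.9178
  grad(y) = 39.6848, v = y - alpha*grad = 0.7154
  prox(v) = soft_thresh(0.7154, 0.0891) = 0.6263
Iteration 2: beta = 0.3333, y = 0.6263 + 0.3333*(0.6263 - 1.9178) = 0.1958
  grad(y) = 12.1321, v = y - alpha*grad = -0.1718
  prox(v) = soft_thresh(-0.1718, 0.0891) = -0.0828
Iteration 3: beta = 0.5, y = -0.0828 + 0.5*(-0.0828 - 0.6263) = -0.4373
  grad(y) = 2.0035, v = y - alpha*grad = -0.498
  prox(v) = soft_thresh(-0.498, 0.0891) = -0.4089
f(x_3) = 8*(-0.4089)^2 + 9*(-0.4089) + 2.94*|-0.4089| = -1.1403


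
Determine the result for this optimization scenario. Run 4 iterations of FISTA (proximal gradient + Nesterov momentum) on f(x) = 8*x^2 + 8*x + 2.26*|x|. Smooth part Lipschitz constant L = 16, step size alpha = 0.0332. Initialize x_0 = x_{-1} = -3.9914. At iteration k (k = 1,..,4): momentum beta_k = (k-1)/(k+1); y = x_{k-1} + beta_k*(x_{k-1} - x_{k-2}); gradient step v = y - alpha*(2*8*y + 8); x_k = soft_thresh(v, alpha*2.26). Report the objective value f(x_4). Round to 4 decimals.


FISTA on f(x) = 8*x^2 + 8*x + 2.26*|x|
L = 16, alpha = 0.0332
Iteration 1: beta = 0.0, y = -3.9914 + 0.0*(-3.9914 + 3.9914) = -3.9914
  grad(y) = -55.8624, v = y - alpha*grad = -2.1368
  prox(v) = soft_thresh(-2.1368, 0.075) = -2.0617
Iteration 2: beta = 0.3333, y = -2.0617 + 0.3333*(-2.0617 + 3.9914) = -1.4185
  grad(y) = -14.6962, v = y - alpha*grad = -0.9306
  prox(v) = soft_thresh(-0.9306, 0.075) = -0.8556
Iteration 3: beta = 0.5, y = -0.8556 + 0.5*(-0.8556 + 2.0617) = -0.2525
  grad(y) = 3.9603, v = y - alpha*grad = -0.384
  prox(v) = soft_thresh(-0.384, 0.075) = -0.3089
Iteration 4: beta = 0.6, y = -0.3089 + 0.6*(-0.3089 + 0.8556) = 0.019
  grad(y) = 8.3048, v = y - alpha*grad = -0.2567
  prox(v) = soft_thresh(-0.2567, 0.075) = -0.1816
f(x_4) = 8*(-0.1816)^2 + 8*(-0.1816) + 2.26*|-0.1816| = -0.7787


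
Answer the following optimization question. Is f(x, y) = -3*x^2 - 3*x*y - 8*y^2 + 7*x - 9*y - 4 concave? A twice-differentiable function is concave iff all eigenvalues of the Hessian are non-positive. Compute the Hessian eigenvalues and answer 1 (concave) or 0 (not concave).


The Hessian of f(x,y) = -3*x^2 - 3*x*y - 8*y^2 + 7*x - 9*y - 4 is:
H = [[-6, -3], [-3, -16]]
Trace = -6 - 16 = -22
Determinant = -6*-16 - (-3)^2 = 87
Discriminant = (-22)^2 - 4*87 = 136.0
Eigenvalues: lambda_1 = -16.831, lambda_2 = -5.169
The function is concave.

1


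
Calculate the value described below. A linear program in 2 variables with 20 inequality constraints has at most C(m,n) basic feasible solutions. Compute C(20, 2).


Each vertex corresponds to some choice of n active constraints out of m, so the number of vertices is at most C(m, n) = m! / (n!(m-n)!).
m = 20, n = 2
Numerator: 20 * 19
Denominator: 2! = 2
C(20, 2) = 190


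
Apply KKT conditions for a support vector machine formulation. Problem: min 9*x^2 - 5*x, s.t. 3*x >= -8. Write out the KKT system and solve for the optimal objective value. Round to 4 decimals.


Step 1: Try lambda = 0 (constraint inactive).
Stationarity: 2*9*x - 5 = 0
x* = 5/(2*9) = 5/18 = 0.2778 (rounded; the exact value 5/18 is used below)
Check constraint: 3*0.2778 = 0.8334 >= -8 -- satisfied.
Step 2: Compute optimal value.
f(x*) = 9*(5/18)^2 - 5*(5/18) = -0.6944


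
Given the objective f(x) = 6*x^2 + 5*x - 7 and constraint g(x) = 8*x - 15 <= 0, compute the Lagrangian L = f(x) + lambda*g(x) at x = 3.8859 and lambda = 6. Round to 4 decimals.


Step 1: Evaluate f(x).
f(3.8859) = 6*3.8859^2 + 5*3.8859 - 7 = 103.0308
Step 2: Evaluate g(x).
g(3.8859) = 8*3.8859 - 15 = 16.0872
Step 3: Compute Lagrangian.
L = 103.0308 + 6*16.0872 = 199.554


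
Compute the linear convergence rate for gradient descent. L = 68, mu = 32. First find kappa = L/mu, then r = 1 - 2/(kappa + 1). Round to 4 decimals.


Step 1: Compute the condition number.
kappa = L/mu = 68/32 = 2.125
Step 2: Compute the convergence rate.
r = 1 - 2/(kappa + 1) = 1 - 2*mu/(L + mu) = (L - mu)/(L + mu) = 36/100 = 0.36


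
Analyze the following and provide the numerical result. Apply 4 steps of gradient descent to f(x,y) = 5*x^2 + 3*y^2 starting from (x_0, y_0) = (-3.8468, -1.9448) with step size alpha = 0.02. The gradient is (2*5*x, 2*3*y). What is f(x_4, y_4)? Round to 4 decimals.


Gradient descent on f(x,y) = 5*x^2 + 3*y^2.
Starting point: (-3.8468, -1.9448), alpha = 0.02
Step 1: grad_x = 2*5*-3.8468 = -38.468, grad_y = 2*3*-1.9448 = -11.6688
  x_1 = -3.8468 - 0.02*-38.468 = -3.0774
  y_1 = -1.9448 - 0.02*-11.6688 = -1.7114
Step 2: grad_x = 2*5*-3.0774 = -30.7744, grad_y = 2*3*-1.7114 = -10.2685
  x_2 = -3.0774 - 0.02*-30.7744 = -2.462
  y_2 = -1.7114 - 0.02*-10.2685 = -1.5061
Step 3: grad_x = 2*5*-2.462 = -24.6195, grad_y = 2*3*-1.5061 = -9.0363
  x_3 = -2.462 - 0.02*-24.6195 = -1.9696
  y_3 = -1.5061 - 0.02*-9.0363 = -1.3253
Step 4: grad_x = 2*5*-1.9696 = -19.6956, grad_y = 2*3*-1.3253 = -7.952
  x_4 = -1.9696 - 0.02*-19.6956 = -1.5756
  y_4 = -1.3253 - 0.02*-7.952 = -1.1663
f(-1.5756, -1.1663) = 5*(-1.5756)^2 + 3*(-1.1663)^2 = 16.494


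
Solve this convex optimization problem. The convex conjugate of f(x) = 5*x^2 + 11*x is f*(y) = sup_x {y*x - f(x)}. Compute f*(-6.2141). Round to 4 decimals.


f*(y) = sup_x {y*x - a*x^2 - b*x} = sup_x {(y-b)*x - a*x^2}
FOC: (y - b) - 2a*x = 0 => x* = (y - b)/(2a)
x* = (-6.2141 - 11)/(2*5) = -1.7214
f*(-6.2141) = (y-b)^2/(4a) = (-6.2141 - 11)^2/(4*5)
= 296.3252/20 = 14.8163


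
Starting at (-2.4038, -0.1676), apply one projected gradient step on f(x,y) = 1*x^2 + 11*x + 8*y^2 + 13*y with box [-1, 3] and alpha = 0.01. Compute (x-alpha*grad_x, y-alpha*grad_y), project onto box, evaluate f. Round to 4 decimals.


Step 1: Compute gradient at (-2.4038, -0.1676).
grad_x = 2*1*-2.4038 + 11 = 6.1924
grad_y = 2*8*-0.1676 + 13 = 10.3184
Step 2: Gradient step.
x_raw = -2.4038 - 0.01*6.1924 = -2.4657
y_raw = -0.1676 - 0.01*10.3184 = -0.2708
Step 3: Project onto [-1, 3].
x_proj = clip(-2.4657) = -1.0
y_proj = clip(-0.2708) = -0.2708
Step 4: Evaluate f.
f(-1.0, -0.2708) = -12.9336


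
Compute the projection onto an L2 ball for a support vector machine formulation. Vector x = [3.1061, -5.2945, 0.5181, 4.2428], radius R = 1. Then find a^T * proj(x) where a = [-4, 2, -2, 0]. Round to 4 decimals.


Step 1: Compute ||x|| (intermediates to 6 decimals).
||x|| = sqrt(3.1061^2 + (-5.2945)^2 + 0.5181^2 + 4.2428^2) = 7.479931
Step 2: Project.
Since ||x|| > R, scale = R/||x|| = 1/7.479931 = 0.133691, proj(x) = scale * x
proj(x) = [0.415258, -0.707827, 0.069265, 0.567224]
Step 3: Dot product.
a^T * proj(x) = -4*0.415258 + 2*(-0.707827) - 2*0.069265 + 0*0.567224 = -3.2152


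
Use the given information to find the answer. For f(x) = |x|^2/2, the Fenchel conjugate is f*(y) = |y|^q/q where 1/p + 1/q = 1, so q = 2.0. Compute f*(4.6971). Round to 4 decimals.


The conjugate exponent q satisfies 1/p + 1/q = 1.
p = 2, so q = 2/(2 - 1) = 2.0
|y|^q = 4.6971^2.0 = 22.0627
f*(4.6971) = 22.0627 / 2.0 = 11.0314


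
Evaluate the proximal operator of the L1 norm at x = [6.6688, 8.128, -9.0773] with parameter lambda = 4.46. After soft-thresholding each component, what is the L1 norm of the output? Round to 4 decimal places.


Soft-thresholding with lambda = 4.46:
prox(6.6688) = sign(6.6688)*max(|6.6688| - 4.46, 0) = 2.2088
prox(8.128) = sign(8.128)*max(|8.128| - 4.46, 0) = 3.668
prox(-9.0773) = sign(-9.0773)*max(|-9.0773| - 4.46, 0) = -4.6173
prox(x) = [2.2088, 3.668, -4.6173]
||prox(x)||_1 = 2.2088 + 3.668 + 4.6173 = 10.4941


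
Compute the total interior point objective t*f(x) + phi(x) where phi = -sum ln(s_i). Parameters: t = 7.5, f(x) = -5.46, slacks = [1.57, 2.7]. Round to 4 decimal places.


Step 1: Compute log-barrier.
ln values: [0.4511, 0.9933]
phi = -(0.4511 + 0.9933) = -1.4443
Step 2: Compute augmented objective.
t*f(x) = 7.5*-5.46 = -40.95
Total = -40.95 - 1.4443 = -42.3943


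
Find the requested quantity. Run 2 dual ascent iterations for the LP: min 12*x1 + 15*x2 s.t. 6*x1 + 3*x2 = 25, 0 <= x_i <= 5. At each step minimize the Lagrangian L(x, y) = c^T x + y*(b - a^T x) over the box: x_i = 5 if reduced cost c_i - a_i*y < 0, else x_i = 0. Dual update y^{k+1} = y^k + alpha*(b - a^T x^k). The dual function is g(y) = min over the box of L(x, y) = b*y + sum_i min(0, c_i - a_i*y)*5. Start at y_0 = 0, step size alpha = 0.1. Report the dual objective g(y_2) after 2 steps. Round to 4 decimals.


Dual ascent for LP: min 12*x1 + 15*x2, 6*x1 + 3*x2 = 25, 0 <= x_i <= 5
Step 1: y^k = 0.0, reduced costs: (12.0, 15.0)
  x^k = (0.0, 0.0), subgradient = b - a^T x = 25.0
  y^{k+1} = 0.0 + 0.1*25.0 = 2.5
Step 2: y^k = 2.5, reduced costs: (-3.0, 7.5)
  x^k = (5.0, 0.0), subgradient = b - a^T x = -5.0
  y^{k+1} = 2.5 + 0.1*-5.0 = 2.0
Dual objective at y_2 = 2.0: reduced costs (0.0, 9.0), box minimizer x = (0.0, 0.0)
g(y_2) = b*y + (c1 - a1*y)*x1 + (c2 - a2*y)*x2 = 25*2.0 + 0.0*0.0 + 9.0*0.0 = 50.0 + 0.0 + 0.0 = 50.0


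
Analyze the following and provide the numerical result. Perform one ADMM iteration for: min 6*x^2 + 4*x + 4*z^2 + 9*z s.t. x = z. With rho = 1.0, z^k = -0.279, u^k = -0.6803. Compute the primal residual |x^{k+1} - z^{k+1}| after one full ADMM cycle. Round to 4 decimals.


ADMM iteration with rho = 1.0, z^k = -0.279, u^k = -0.6803
Step 1: x-update.
Minimize 6*x^2 + 4*x + (1.0/2)*(x + 0.279 - 0.6803)^2
FOC: (2*6 + 1.0)*x = -4 + 1.0*(-0.279 + 0.6803)
x^{k+1} = -0.2768
Step 2: z-update.
Minimize 4*z^2 + 9*z + (1.0/2)*(-0.2768 - z - 0.6803)^2
FOC: (2*4 + 1.0)*z = -9 + 1.0*(-0.2768 - 0.6803)
z^{k+1} = -1.1063
Step 3: u-update.
u^{k+1} = -0.6803 - 0.2768 + 1.1063 = 0.1492
Step 4: Primal residual = |-0.2768 + 1.1063| = 0.8295


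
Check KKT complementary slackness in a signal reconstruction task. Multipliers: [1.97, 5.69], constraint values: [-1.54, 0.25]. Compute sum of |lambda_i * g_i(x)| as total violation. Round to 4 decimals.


KKT complementary slackness check:
lambda_1 * g_1 = 1.97 * -1.54 = -3.0338
lambda_2 * g_2 = 5.69 * 0.25 = 1.4225
Total violation = 3.0338 + 1.4225 = 4.4563


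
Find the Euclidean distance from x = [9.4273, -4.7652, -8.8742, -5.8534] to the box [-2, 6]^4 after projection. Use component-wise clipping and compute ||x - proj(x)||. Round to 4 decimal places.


Project each component onto [-2, 6].
clip(9.4273) = 6.0, clip(-4.7652) = -2.0, clip(-8.8742) = -2.0, clip(-5.8534) = -2.0
Projection = [6.0, -2.0, -2.0, -2.0]
Squared diffs: [11.7464, 7.6463, 47.2546, 14.8487]
Distance = sqrt(81.496) = 9.0275


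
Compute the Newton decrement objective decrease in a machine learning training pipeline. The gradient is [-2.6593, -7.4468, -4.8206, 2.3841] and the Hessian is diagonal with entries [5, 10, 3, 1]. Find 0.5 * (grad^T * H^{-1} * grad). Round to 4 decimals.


Step 1: H is diagonal, so H^(-1) * g = [-0.5319, -0.7447, -1.6069, 2.3841].
Step 2: g^T H^(-1) g = sum_i g_i^2 / H_ii
  = (-2.6593)^2/5 + (-7.4468)^2/10 + (-4.8206)^2/3 + (2.3841)^2/1
  = 1.4144 + 5.5455 + 7.7461 + 5.6839 = 20.3899
Step 3: Objective decrease = 0.5 * g^T H^(-1) g = 10.1949


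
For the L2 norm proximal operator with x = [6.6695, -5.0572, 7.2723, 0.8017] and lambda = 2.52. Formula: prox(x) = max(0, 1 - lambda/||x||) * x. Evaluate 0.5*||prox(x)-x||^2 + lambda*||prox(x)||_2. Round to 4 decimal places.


Step 1: Compute ||x||.
||x|| = 11.1169
Step 2: Compute scaling factor.
scale = max(0, 1 - 2.52/11.1169) = 0.7733
Step 3: prox(x) = [5.1577, -3.9108, 5.6238, 0.62]
||prox(x)|| = 8.5969
Step 4: Proximal objective.
0.5*||prox-x||^2 = 3.1752
lambda*||prox|| = 21.6642
Total = 24.8395


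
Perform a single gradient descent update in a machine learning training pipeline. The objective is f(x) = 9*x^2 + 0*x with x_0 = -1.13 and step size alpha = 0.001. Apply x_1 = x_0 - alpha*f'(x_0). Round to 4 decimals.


We compute the gradient at x_0 and apply the update.
f'(x) = 18*x + 0
f'(-1.13) = 18*-1.13 + 0 = -20.34
x_1 = -1.13 - 0.001*-20.34 = -1.1097


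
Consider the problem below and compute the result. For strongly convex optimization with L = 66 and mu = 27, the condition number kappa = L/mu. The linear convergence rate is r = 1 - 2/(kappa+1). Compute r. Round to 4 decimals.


Step 1: Compute the condition number.
kappa = L/mu = 66/27 = 2.4444
Step 2: Compute the convergence rate.
r = 1 - 2/(kappa + 1) = 1 - 2*mu/(L + mu) = (L - mu)/(L + mu) = 39/93 = 0.4194


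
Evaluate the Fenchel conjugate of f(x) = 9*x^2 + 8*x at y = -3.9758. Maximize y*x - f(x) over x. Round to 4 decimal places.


f*(y) = sup_x {y*x - a*x^2 - b*x} = sup_x {(y-b)*x - a*x^2}
FOC: (y - b) - 2a*x = 0 => x* = (y - b)/(2a)
x* = (-3.9758 - 8)/(2*9) = -0.6653
f*(-3.9758) = (y-b)^2/(4a) = (-3.9758 - 8)^2/(4*9)
= 143.4198/36 = 3.9839


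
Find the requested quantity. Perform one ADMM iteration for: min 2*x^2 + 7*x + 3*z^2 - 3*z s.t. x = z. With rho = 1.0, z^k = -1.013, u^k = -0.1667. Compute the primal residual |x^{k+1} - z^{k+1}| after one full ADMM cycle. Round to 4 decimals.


ADMM iteration with rho = 1.0, z^k = -1.013, u^k = -0.1667
Step 1: x-update.
Minimize 2*x^2 + 7*x + (1.0/2)*(x + 1.013 - 0.1667)^2
FOC: (2*2 + 1.0)*x = -7 + 1.0*(-1.013 + 0.1667)
x^{k+1} = -1.5693
Step 2: z-update.
Minimize 3*z^2 - 3*z + (1.0/2)*(-1.5693 - z - 0.1667)^2
FOC: (2*3 + 1.0)*z = 3 + 1.0*(-1.5693 - 0.1667)
z^{k+1} = 0.1806
Step 3: u-update.
u^{k+1} = -0.1667 - 1.5693 - 0.1806 = -1.9165
Step 4: Primal residual = |-1.5693 - 0.1806| = 1.7498


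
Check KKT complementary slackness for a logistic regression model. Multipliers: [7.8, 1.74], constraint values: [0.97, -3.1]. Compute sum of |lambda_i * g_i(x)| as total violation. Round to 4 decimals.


KKT complementary slackness check:
lambda_1 * g_1 = 7.8 * 0.97 = 7.566
lambda_2 * g_2 = 1.74 * -3.1 = -5.394
Total violation = 7.566 + 5.394 = 12.96


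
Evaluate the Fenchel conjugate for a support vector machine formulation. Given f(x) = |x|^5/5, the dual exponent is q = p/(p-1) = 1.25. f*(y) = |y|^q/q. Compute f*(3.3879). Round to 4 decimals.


The conjugate exponent q satisfies 1/p + 1/q = 1.
p = 5, so q = 5/(5 - 1) = 1.25
|y|^q = 3.3879^1.25 = 4.5964
f*(3.3879) = 4.5964 / 1.25 = 3.6771


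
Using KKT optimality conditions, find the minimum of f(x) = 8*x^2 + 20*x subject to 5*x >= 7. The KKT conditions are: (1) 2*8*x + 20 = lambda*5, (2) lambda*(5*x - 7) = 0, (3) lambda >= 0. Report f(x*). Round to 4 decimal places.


Step 1: Try lambda = 0 (constraint inactive).
x_unc = -20/(2*8) = -1.25
Check: 5*-1.25 = -6.25 < 7 -- violated!
Step 2: Constraint must be active: 5*x = 7
x* = 7/5 = 1.4
lambda = (2*8*1.4 + 20)/5 = 8.48
Step 3: Compute optimal value.
f(x*) = 8*1.4^2 + 20*1.4 = 43.68


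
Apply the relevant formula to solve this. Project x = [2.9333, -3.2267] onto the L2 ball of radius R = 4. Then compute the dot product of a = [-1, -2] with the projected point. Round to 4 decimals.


Step 1: Compute ||x|| (intermediates to 6 decimals).
||x|| = sqrt(2.9333^2 + (-3.2267)^2) = 4.360716
Step 2: Project.
Since ||x|| > R, scale = R/||x|| = 4/4.360716 = 0.917281, proj(x) = scale * x
proj(x) = [2.69066, -2.959791]
Step 3: Dot product.
a^T * proj(x) = -1*2.69066 - 2*(-2.959791) = 3.2289


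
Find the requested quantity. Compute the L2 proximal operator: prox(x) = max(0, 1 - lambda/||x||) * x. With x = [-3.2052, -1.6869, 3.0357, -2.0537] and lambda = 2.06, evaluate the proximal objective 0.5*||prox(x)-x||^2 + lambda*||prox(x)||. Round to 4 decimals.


Step 1: Compute ||x||.
||x|| = 5.1529
Step 2: Compute scaling factor.
scale = max(0, 1 - 2.06/5.1529) = 0.6002
Step 3: prox(x) = [-1.9238, -1.0125, 1.8221, -1.2327]
||prox(x)|| = 3.0929
Step 4: Proximal objective.
0.5*||prox-x||^2 = 2.1218
lambda*||prox|| = 6.3714
Total = 8.4931


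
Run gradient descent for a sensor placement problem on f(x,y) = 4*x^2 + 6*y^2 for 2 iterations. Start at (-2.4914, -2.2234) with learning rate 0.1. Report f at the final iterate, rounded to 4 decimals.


Gradient descent on f(x,y) = 4*x^2 + 6*y^2.
Starting point: (-2.4914, -2.2234), alpha = 0.1
Step 1: grad_x = 2*4*-2.4914 = -19.9312, grad_y = 2*6*-2.2234 = -26.6808
  x_1 = -2.4914 - 0.1*-19.9312 = -0.4983
  y_1 = -2.2234 - 0.1*-26.6808 = 0.4447
Step 2: grad_x = 2*4*-0.4983 = -3.9862, grad_y = 2*6*0.4447 = 5.3362
  x_2 = -0.4983 - 0.1*-3.9862 = -0.0997
  y_2 = 0.4447 - 0.1*5.3362 = -0.0889
f(-0.0997, -0.0889) = 4*(-0.0997)^2 + 6*(-0.0889)^2 = 0.0872


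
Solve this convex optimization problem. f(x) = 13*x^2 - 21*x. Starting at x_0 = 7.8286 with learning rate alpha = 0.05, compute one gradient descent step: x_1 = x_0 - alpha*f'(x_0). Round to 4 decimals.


We compute the gradient at x_0 and apply the update.
f'(x) = 26*x - 21
f'(7.8286) = 26*7.8286 - 21 = 182.5436
x_1 = 7.8286 - 0.05*182.5436 = -1.2986


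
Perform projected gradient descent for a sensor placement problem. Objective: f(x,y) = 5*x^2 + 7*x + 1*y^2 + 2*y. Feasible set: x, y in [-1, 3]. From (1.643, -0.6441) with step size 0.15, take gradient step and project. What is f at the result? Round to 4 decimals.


Step 1: Compute gradient at (1.643, -0.6441).
grad_x = 2*5*1.643 + 7 = 23.43
grad_y = 2*1*-0.6441 + 2 = 0.7118
Step 2: Gradient step.
x_raw = 1.643 - 0.15*23.43 = -1.8715
y_raw = -0.6441 - 0.15*0.7118 = -0.7509
Step 3: Project onto [-1, 3].
x_proj = clip(-1.8715) = -1.0
y_proj = clip(-0.7509) = -0.7509
Step 4: Evaluate f.
f(-1.0, -0.7509) = -2.9379


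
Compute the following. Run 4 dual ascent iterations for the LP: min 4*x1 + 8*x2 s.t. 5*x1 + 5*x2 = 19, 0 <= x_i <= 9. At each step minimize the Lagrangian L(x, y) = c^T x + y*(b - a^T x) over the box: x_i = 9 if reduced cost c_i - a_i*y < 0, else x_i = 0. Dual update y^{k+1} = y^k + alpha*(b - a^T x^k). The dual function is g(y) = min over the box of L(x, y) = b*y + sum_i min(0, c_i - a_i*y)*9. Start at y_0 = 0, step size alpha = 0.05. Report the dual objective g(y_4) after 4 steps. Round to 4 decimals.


Dual ascent for LP: min 4*x1 + 8*x2, 5*x1 + 5*x2 = 19, 0 <= x_i <= 9
Step 1: y^k = 0.0, reduced costs: (4.0, 8.0)
  x^k = (0.0, 0.0), subgradient = b - a^T x = 19.0
  y^{k+1} = 0.0 + 0.05*19.0 = 0.95
Step 2: y^k = 0.95, reduced costs: (-0.75, 3.25)
  x^k = (9.0, 0.0), subgradient = b - a^T x = -26.0
  y^{k+1} = 0.95 + 0.05*-26.0 = -0.35
Step 3: y^k = -0.35, reduced costs: (5.75, 9.75)
  x^k = (0.0, 0.0), subgradient = b - a^T x = 19.0
  y^{k+1} = -0.35 + 0.05*19.0 = 0.6
Step 4: y^k = 0.6, reduced costs: (1.0, 5.0)
  x^k = (0.0, 0.0), subgradient = b - a^T x = 19.0
  y^{k+1} = 0.6 + 0.05*19.0 = 1.55
Dual objective at y_4 = 1.55: reduced costs (-3.75, 0.25), box minimizer x = (9.0, 0.0)
g(y_4) = b*y + (c1 - a1*y)*x1 + (c2 - a2*y)*x2 = 19*1.55 + (-3.75)*9.0 + 0.25*0.0 = 29.45 - 33.75 + 0.0 = -4.3


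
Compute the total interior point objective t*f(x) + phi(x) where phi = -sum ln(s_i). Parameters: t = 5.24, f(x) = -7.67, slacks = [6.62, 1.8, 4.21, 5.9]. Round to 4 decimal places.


Step 1: Compute log-barrier.
ln values: [1.8901, 0.5878, 1.4375, 1.775]
phi = -(1.8901 + 0.5878 + 1.4375 + 1.775) = -5.6903
Step 2: Compute augmented objective.
t*f(x) = 5.24*-7.67 = -40.1908
Total = -40.1908 - 5.6903 = -45.8811


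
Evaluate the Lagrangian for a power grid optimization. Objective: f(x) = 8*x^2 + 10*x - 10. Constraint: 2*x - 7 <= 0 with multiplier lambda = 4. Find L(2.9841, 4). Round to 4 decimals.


Step 1: Evaluate f(x).
f(2.9841) = 8*2.9841^2 + 10*2.9841 - 10 = 91.0798
Step 2: Evaluate g(x).
g(2.9841) = 2*2.9841 - 7 = -1.0318
Step 3: Compute Lagrangian.
L = 91.0798 + 4*-1.0318 = 86.9526


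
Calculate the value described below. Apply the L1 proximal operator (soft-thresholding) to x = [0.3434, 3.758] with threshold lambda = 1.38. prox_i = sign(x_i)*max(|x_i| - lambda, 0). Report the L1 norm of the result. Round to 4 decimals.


Soft-thresholding with lambda = 1.38:
prox(0.3434) = sign(0.3434)*max(|0.3434| - 1.38, 0) = 0.0
prox(3.758) = sign(3.758)*max(|3.758| - 1.38, 0) = 2.378
prox(x) = [0.0, 2.378]
||prox(x)||_1 = 0.0 + 2.378 = 2.378


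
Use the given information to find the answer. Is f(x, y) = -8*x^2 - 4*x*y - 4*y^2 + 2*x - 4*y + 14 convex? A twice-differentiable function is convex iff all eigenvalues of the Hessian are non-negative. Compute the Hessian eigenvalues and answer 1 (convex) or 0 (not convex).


The Hessian of f(x,y) = -8*x^2 - 4*x*y - 4*y^2 + 2*x - 4*y + 14 is:
H = [[-16, -4], [-4, -8]]
Trace = -16 - 8 = -24
Determinant = -16*-8 - (-4)^2 = 112
Discriminant = (-24)^2 - 4*112 = 128.0
Eigenvalues: lambda_1 = -17.6569, lambda_2 = -6.3431
The function is not convex.

0


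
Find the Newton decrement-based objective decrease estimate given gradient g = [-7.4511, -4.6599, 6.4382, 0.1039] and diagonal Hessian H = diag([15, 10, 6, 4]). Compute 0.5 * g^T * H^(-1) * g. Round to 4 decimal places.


Step 1: H is diagonal, so H^(-1) * g = [-0.4967, -0.466, 1.073, 0.026].
Step 2: g^T H^(-1) g = sum_i g_i^2 / H_ii
  = (-7.4511)^2/15 + (-4.6599)^2/10 + (6.4382)^2/6 + (0.1039)^2/4
  = 3.7013 + 2.1715 + 6.9084 + 0.0027 = 12.7838
Step 3: Objective decrease = 0.5 * g^T H^(-1) g = 6.3919


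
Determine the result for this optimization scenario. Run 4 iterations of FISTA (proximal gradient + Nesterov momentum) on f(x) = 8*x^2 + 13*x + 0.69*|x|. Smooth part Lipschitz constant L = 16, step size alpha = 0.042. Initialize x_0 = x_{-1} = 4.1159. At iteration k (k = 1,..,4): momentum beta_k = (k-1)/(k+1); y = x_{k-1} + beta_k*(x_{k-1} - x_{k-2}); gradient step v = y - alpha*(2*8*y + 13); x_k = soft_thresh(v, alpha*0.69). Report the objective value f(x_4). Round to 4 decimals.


FISTA on f(x) = 8*x^2 + 13*x + 0.69*|x|
L = 16, alpha = 0.042
Iteration 1: beta = 0.0, y = 4.1159 + 0.0*(4.1159 - 4.1159) = 4.1159
  grad(y) = 78.8544, v = y - alpha*grad = 0.804
  prox(v) = soft_thresh(0.804, 0.029) = 0.775
Iteration 2: beta = 0.3333, y = 0.775 + 0.3333*(0.775 - 4.1159) = -0.3386
  grad(y) = 7.5826, v = y - alpha*grad = -0.6571
  prox(v) = soft_thresh(-0.6571, 0.029) = -0.6281
Iteration 3: beta = 0.5, y = -0.6281 + 0.5*(-0.6281 - 0.775) = -1.3296
  grad(y) = -8.2741, v = y - alpha*grad = -0.9821
  prox(v) = soft_thresh(-0.9821, 0.029) = -0.9531
Iteration 4: beta = 0.6, y = -0.9531 + 0.6*(-0.9531 + 0.6281) = -1.1482
  grad(y) = -5.3708, v = y - alpha*grad = -0.9226
  prox(v) = soft_thresh(-0.9226, 0.029) = -0.8936
f(x_4) = 8*(-0.8936)^2 + 13*(-0.8936) + 0.69*|-0.8936| = -4.612


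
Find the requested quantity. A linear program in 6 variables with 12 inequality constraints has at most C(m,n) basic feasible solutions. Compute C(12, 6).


Each vertex corresponds to some choice of n active constraints out of m, so the number of vertices is at most C(m, n) = m! / (n!(m-n)!).
m = 12, n = 6
Numerator: 12 * 11 * 10 * 9 * 8 * 7
Denominator: 6! = 720
C(12, 6) = 924


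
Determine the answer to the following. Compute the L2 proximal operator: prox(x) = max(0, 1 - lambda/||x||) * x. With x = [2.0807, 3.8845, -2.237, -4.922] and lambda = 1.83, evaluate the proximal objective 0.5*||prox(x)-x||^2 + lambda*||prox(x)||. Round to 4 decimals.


Step 1: Compute ||x||.
||x|| = 6.9749
Step 2: Compute scaling factor.
scale = max(0, 1 - 1.83/6.9749) = 0.7376
Step 3: prox(x) = [1.5348, 2.8653, -1.6501, -3.6306]
||prox(x)|| = 5.1449
Step 4: Proximal objective.
0.5*||prox-x||^2 = 1.6745
lambda*||prox|| = 9.4152
Total = 11.0896


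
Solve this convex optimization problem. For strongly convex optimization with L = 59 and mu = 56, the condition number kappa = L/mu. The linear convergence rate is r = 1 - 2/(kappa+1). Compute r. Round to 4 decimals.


Step 1: Compute the condition number.
kappa = L/mu = 59/56 = 1.0536
Step 2: Compute the convergence rate.
r = 1 - 2/(kappa + 1) = 1 - 2*mu/(L + mu) = (L - mu)/(L + mu) = 3/115 = 0.0261


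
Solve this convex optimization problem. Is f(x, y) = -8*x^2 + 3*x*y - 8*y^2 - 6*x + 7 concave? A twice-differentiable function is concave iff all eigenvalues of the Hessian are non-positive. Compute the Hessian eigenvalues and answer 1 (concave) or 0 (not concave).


The Hessian of f(x,y) = -8*x^2 + 3*x*y - 8*y^2 - 6*x + 7 is:
H = [[-16, 3], [3, -16]]
Trace = -16 - 16 = -32
Determinant = -16*-16 - (3)^2 = 247
Discriminant = (-32)^2 - 4*247 = 36.0
Eigenvalues: lambda_1 = -19.0, lambda_2 = -13.0
The function is concave.

1


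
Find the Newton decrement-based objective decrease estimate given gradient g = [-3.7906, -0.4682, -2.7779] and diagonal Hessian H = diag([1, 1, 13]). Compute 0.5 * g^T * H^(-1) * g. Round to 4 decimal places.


Step 1: H is diagonal, so H^(-1) * g = [-3.7906, -0.4682, -0.2137].
Step 2: g^T H^(-1) g = sum_i g_i^2 / H_ii
  = (-3.7906)^2/1 + (-0.4682)^2/1 + (-2.7779)^2/13
  = 14.3686 + 0.2192 + 0.5936 = 15.1815
Step 3: Objective decrease = 0.5 * g^T H^(-1) g = 7.5907


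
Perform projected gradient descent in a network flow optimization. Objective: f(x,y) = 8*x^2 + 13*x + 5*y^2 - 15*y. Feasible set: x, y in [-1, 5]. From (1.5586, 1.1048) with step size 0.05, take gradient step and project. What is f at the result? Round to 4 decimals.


Step 1: Compute gradient at (1.5586, 1.1048).
grad_x = 2*8*1.5586 + 13 = 37.9376
grad_y = 2*5*1.1048 - 15 = -3.952
Step 2: Gradient step.
x_raw = 1.5586 - 0.05*37.9376 = -0.3383
y_raw = 1.1048 - 0.05*-3.952 = 1.3024
Step 3: Project onto [-1, 5].
x_proj = clip(-0.3383) = -0.3383
y_proj = clip(1.3024) = 1.3024
Step 4: Evaluate f.
f(-0.3383, 1.3024) = -14.5369


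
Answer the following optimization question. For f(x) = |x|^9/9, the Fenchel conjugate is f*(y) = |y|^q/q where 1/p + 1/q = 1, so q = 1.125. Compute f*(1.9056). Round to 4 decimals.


The conjugate exponent q satisfies 1/p + 1/q = 1.
p = 9, so q = 9/(9 - 1) = 1.125
|y|^q = 1.9056^1.125 = 2.0655
f*(1.9056) = 2.0655 / 1.125 = 1.836
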